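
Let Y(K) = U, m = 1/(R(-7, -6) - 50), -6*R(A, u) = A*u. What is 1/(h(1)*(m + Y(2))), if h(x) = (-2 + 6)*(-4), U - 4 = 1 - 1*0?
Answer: -57/4544 ≈ -0.012544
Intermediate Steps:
R(A, u) = -A*u/6
U = 5 (U = 4 + (1 - 1*0) = 4 + (1 + 0) = 4 + 1 = 5)
m = -1/57 (m = 1/(-⅙*(-7)*(-6) - 50) = 1/(-7 - 50) = 1/(-57) = -1/57 ≈ -0.017544)
Y(K) = 5
h(x) = -16 (h(x) = 4*(-4) = -16)
1/(h(1)*(m + Y(2))) = 1/(-16*(-1/57 + 5)) = 1/(-16*284/57) = 1/(-4544/57) = -57/4544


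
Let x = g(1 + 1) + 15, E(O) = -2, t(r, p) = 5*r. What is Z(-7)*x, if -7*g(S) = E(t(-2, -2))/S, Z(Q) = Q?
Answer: -106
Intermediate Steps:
g(S) = 2/(7*S) (g(S) = -(-2)/(7*S) = 2/(7*S))
x = 106/7 (x = 2/(7*(1 + 1)) + 15 = (2/7)/2 + 15 = (2/7)*(½) + 15 = ⅐ + 15 = 106/7 ≈ 15.143)
Z(-7)*x = -7*106/7 = -106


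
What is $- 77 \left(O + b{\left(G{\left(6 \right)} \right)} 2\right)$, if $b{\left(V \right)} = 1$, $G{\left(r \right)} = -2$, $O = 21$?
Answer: $-1771$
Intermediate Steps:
$- 77 \left(O + b{\left(G{\left(6 \right)} \right)} 2\right) = - 77 \left(21 + 1 \cdot 2\right) = - 77 \left(21 + 2\right) = \left(-77\right) 23 = -1771$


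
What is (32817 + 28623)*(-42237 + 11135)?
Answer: -1910906880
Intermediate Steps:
(32817 + 28623)*(-42237 + 11135) = 61440*(-31102) = -1910906880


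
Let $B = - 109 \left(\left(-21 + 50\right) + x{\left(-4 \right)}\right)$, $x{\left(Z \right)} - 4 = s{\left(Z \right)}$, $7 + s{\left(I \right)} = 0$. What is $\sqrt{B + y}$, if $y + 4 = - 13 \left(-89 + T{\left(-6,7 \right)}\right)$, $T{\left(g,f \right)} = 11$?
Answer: $4 i \sqrt{114} \approx 42.708 i$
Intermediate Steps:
$s{\left(I \right)} = -7$ ($s{\left(I \right)} = -7 + 0 = -7$)
$x{\left(Z \right)} = -3$ ($x{\left(Z \right)} = 4 - 7 = -3$)
$B = -2834$ ($B = - 109 \left(\left(-21 + 50\right) - 3\right) = - 109 \left(29 - 3\right) = \left(-109\right) 26 = -2834$)
$y = 1010$ ($y = -4 - 13 \left(-89 + 11\right) = -4 - -1014 = -4 + 1014 = 1010$)
$\sqrt{B + y} = \sqrt{-2834 + 1010} = \sqrt{-1824} = 4 i \sqrt{114}$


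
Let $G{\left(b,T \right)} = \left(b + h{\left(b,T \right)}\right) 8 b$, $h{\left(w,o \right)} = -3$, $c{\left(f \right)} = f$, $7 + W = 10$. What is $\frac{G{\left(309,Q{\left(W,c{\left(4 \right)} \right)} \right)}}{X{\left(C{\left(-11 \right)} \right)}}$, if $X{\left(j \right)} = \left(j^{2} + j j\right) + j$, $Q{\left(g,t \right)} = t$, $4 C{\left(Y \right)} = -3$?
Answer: $2017152$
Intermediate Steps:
$W = 3$ ($W = -7 + 10 = 3$)
$C{\left(Y \right)} = - \frac{3}{4}$ ($C{\left(Y \right)} = \frac{1}{4} \left(-3\right) = - \frac{3}{4}$)
$X{\left(j \right)} = j + 2 j^{2}$ ($X{\left(j \right)} = \left(j^{2} + j^{2}\right) + j = 2 j^{2} + j = j + 2 j^{2}$)
$G{\left(b,T \right)} = b \left(-24 + 8 b\right)$ ($G{\left(b,T \right)} = \left(b - 3\right) 8 b = \left(-3 + b\right) 8 b = \left(-24 + 8 b\right) b = b \left(-24 + 8 b\right)$)
$\frac{G{\left(309,Q{\left(W,c{\left(4 \right)} \right)} \right)}}{X{\left(C{\left(-11 \right)} \right)}} = \frac{8 \cdot 309 \left(-3 + 309\right)}{\left(- \frac{3}{4}\right) \left(1 + 2 \left(- \frac{3}{4}\right)\right)} = \frac{8 \cdot 309 \cdot 306}{\left(- \frac{3}{4}\right) \left(1 - \frac{3}{2}\right)} = \frac{756432}{\left(- \frac{3}{4}\right) \left(- \frac{1}{2}\right)} = \frac{756432}{\frac{3}{8}} = 756432 \cdot \frac{8}{3} = 2017152$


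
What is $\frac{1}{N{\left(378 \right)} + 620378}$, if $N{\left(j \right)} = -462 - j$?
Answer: $\frac{1}{619538} \approx 1.6141 \cdot 10^{-6}$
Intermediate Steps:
$\frac{1}{N{\left(378 \right)} + 620378} = \frac{1}{\left(-462 - 378\right) + 620378} = \frac{1}{-840 + 620378} = \frac{1}{619538}$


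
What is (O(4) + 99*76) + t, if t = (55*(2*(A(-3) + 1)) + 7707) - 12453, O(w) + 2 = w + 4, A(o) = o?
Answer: 2564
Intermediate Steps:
O(w) = 2 + w (O(w) = -2 + (w + 4) = -2 + (4 + w) = 2 + w)
t = -4966 (t = (55*(2*(-3 + 1)) + 7707) - 12453 = (55*(2*(-2)) + 7707) - 12453 = (55*(-4) + 7707) - 12453 = (-220 + 7707) - 12453 = 7487 - 12453 = -4966)
(O(4) + 99*76) + t = ((2 + 4) + 99*76) - 4966 = (6 + 7524) - 4966 = 7530 - 4966 = 2564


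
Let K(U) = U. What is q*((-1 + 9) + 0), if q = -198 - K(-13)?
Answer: -1480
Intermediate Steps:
q = -185 (q = -198 - 1*(-13) = -198 + 13 = -185)
q*((-1 + 9) + 0) = -185*((-1 + 9) + 0) = -185*(8 + 0) = -185*8 = -1480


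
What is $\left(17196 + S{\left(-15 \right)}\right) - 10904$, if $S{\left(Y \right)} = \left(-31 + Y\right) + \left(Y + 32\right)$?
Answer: $6263$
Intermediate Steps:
$S{\left(Y \right)} = 1 + 2 Y$ ($S{\left(Y \right)} = \left(-31 + Y\right) + \left(32 + Y\right) = 1 + 2 Y$)
$\left(17196 + S{\left(-15 \right)}\right) - 10904 = \left(17196 + \left(1 + 2 \left(-15\right)\right)\right) - 10904 = \left(17196 + \left(1 - 30\right)\right) - 10904 = \left(17196 - 29\right) - 10904 = 17167 - 10904 = 6263$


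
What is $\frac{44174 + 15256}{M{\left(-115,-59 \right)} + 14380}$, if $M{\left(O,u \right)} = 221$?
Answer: $\frac{19810}{4867} \approx 4.0703$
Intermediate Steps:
$\frac{44174 + 15256}{M{\left(-115,-59 \right)} + 14380} = \frac{44174 + 15256}{221 + 14380} = \frac{59430}{14601} = 59430 \cdot \frac{1}{14601} = \frac{19810}{4867}$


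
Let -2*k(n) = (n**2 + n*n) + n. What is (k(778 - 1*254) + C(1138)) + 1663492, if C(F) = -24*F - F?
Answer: 1360204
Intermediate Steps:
C(F) = -25*F
k(n) = -n**2 - n/2 (k(n) = -((n**2 + n*n) + n)/2 = -((n**2 + n**2) + n)/2 = -(2*n**2 + n)/2 = -(n + 2*n**2)/2 = -n**2 - n/2)
(k(778 - 1*254) + C(1138)) + 1663492 = (-(778 - 1*254)*(1/2 + (778 - 1*254)) - 25*1138) + 1663492 = (-(778 - 254)*(1/2 + (778 - 254)) - 28450) + 1663492 = (-1*524*(1/2 + 524) - 28450) + 1663492 = (-1*524*1049/2 - 28450) + 1663492 = (-274838 - 28450) + 1663492 = -303288 + 1663492 = 1360204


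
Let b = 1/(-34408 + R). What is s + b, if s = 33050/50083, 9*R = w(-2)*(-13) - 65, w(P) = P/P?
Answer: 3412262251/5171069750 ≈ 0.65988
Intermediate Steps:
w(P) = 1
R = -26/3 (R = (1*(-13) - 65)/9 = (-13 - 65)/9 = (1/9)*(-78) = -26/3 ≈ -8.6667)
s = 33050/50083 (s = 33050*(1/50083) = 33050/50083 ≈ 0.65990)
b = -3/103250 (b = 1/(-34408 - 26/3) = 1/(-103250/3) = -3/103250 ≈ -2.9056e-5)
s + b = 33050/50083 - 3/103250 = 3412262251/5171069750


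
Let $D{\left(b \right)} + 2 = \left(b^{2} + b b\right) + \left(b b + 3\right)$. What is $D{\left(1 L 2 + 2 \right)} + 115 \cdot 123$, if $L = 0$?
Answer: $14158$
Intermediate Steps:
$D{\left(b \right)} = 1 + 3 b^{2}$ ($D{\left(b \right)} = -2 + \left(\left(b^{2} + b b\right) + \left(b b + 3\right)\right) = -2 + \left(\left(b^{2} + b^{2}\right) + \left(b^{2} + 3\right)\right) = -2 + \left(2 b^{2} + \left(3 + b^{2}\right)\right) = -2 + \left(3 + 3 b^{2}\right) = 1 + 3 b^{2}$)
$D{\left(1 L 2 + 2 \right)} + 115 \cdot 123 = \left(1 + 3 \left(1 \cdot 0 \cdot 2 + 2\right)^{2}\right) + 115 \cdot 123 = \left(1 + 3 \left(0 \cdot 2 + 2\right)^{2}\right) + 14145 = \left(1 + 3 \left(0 + 2\right)^{2}\right) + 14145 = \left(1 + 3 \cdot 2^{2}\right) + 14145 = \left(1 + 3 \cdot 4\right) + 14145 = \left(1 + 12\right) + 14145 = 13 + 14145 = 14158$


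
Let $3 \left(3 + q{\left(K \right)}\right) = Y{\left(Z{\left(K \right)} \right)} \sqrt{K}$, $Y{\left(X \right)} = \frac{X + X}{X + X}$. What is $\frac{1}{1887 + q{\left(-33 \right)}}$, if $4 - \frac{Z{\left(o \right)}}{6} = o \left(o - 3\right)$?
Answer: $\frac{5652}{10648379} - \frac{i \sqrt{33}}{10648379} \approx 0.00053078 - 5.3948 \cdot 10^{-7} i$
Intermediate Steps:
$Z{\left(o \right)} = 24 - 6 o \left(-3 + o\right)$ ($Z{\left(o \right)} = 24 - 6 o \left(o - 3\right) = 24 - 6 o \left(-3 + o\right)$)
$Y{\left(X \right)} = 1$ ($Y{\left(X \right)} = \frac{2 X}{2 X} = 2 X \frac{1}{2 X} = 1$)
$q{\left(K \right)} = -3 + \frac{\sqrt{K}}{3}$ ($q{\left(K \right)} = -3 + \frac{1 \sqrt{K}}{3} = -3 + \frac{\sqrt{K}}{3}$)
$\frac{1}{1887 + q{\left(-33 \right)}} = \frac{1}{1887 - \left(3 - \frac{\sqrt{-33}}{3}\right)} = \frac{1}{1887 - \left(3 - \frac{i \sqrt{33}}{3}\right)} = \frac{1}{1884 + \frac{i \sqrt{33}}{3}}$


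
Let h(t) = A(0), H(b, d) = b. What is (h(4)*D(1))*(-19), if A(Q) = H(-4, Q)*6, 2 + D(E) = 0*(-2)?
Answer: -912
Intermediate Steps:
D(E) = -2 (D(E) = -2 + 0*(-2) = -2 + 0 = -2)
A(Q) = -24 (A(Q) = -4*6 = -24)
h(t) = -24
(h(4)*D(1))*(-19) = -24*(-2)*(-19) = 48*(-19) = -912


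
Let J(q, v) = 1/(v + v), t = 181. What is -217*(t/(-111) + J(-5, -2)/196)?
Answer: 4402465/12432 ≈ 354.12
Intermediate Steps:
J(q, v) = 1/(2*v)
-217*(t/(-111) + J(-5, -2)/196) = -217*(181/(-111) + ((1/2)/(-2))/196) = -217*(181*(-1/111) + ((1/2)*(-1/2))*(1/196)) = -217*(-181/111 - 1/4*1/196) = -217*(-181/111 - 1/784) = -217*(-142015/87024) = 4402465/12432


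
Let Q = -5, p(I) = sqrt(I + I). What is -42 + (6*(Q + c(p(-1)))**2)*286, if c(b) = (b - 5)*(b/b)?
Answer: 168126 - 34320*I*sqrt(2) ≈ 1.6813e+5 - 48536.0*I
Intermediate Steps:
p(I) = sqrt(2)*sqrt(I) (p(I) = sqrt(2*I) = sqrt(2)*sqrt(I))
c(b) = -5 + b (c(b) = (-5 + b)*1 = -5 + b)
-42 + (6*(Q + c(p(-1)))**2)*286 = -42 + (6*(-5 + (-5 + sqrt(2)*sqrt(-1)))**2)*286 = -42 + (6*(-5 + (-5 + sqrt(2)*I))**2)*286 = -42 + (6*(-5 + (-5 + I*sqrt(2)))**2)*286 = -42 + (6*(-10 + I*sqrt(2))**2)*286 = -42 + 1716*(-10 + I*sqrt(2))**2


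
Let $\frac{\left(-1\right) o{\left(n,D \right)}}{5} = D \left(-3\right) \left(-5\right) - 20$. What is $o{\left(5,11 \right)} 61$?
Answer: $-44225$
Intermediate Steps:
$o{\left(n,D \right)} = 100 - 75 D$ ($o{\left(n,D \right)} = - 5 \left(D \left(-3\right) \left(-5\right) - 20\right) = - 5 \left(- 3 D \left(-5\right) - 20\right) = - 5 \left(15 D - 20\right) = - 5 \left(-20 + 15 D\right) = 100 - 75 D$)
$o{\left(5,11 \right)} 61 = \left(100 - 825\right) 61 = \left(-725\right) 61 = -44225$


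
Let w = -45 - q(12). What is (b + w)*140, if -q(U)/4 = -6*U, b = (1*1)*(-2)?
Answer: -46900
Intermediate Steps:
b = -2 (b = 1*(-2) = -2)
q(U) = 24*U (q(U) = -(-24)*U = 24*U)
w = -333 (w = -45 - 24*12 = -45 - 1*288 = -45 - 288 = -333)
(b + w)*140 = (-2 - 333)*140 = -335*140 = -46900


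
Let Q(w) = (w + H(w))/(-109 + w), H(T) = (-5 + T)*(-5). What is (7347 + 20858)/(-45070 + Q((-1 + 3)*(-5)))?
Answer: -671279/1072679 ≈ -0.62580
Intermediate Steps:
H(T) = 25 - 5*T
Q(w) = (25 - 4*w)/(-109 + w) (Q(w) = (w + (25 - 5*w))/(-109 + w) = (25 - 4*w)/(-109 + w))
(7347 + 20858)/(-45070 + Q((-1 + 3)*(-5))) = (7347 + 20858)/(-45070 + (25 - 4*(-1 + 3)*(-5))/(-109 + (-1 + 3)*(-5))) = 28205/(-45070 + (25 - 8*(-5))/(-109 + 2*(-5))) = 28205/(-45070 + (25 - 4*(-10))/(-109 - 10)) = 28205/(-45070 + (25 + 40)/(-119)) = 28205/(-45070 - 1/119*65) = 28205/(-45070 - 65/119) = 28205/(-5363395/119) = 28205*(-119/5363395) = -671279/1072679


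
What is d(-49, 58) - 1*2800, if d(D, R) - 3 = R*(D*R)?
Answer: -167633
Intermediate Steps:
d(D, R) = 3 + D*R² (d(D, R) = 3 + R*(D*R) = 3 + D*R²)
d(-49, 58) - 1*2800 = (3 - 49*58²) - 1*2800 = (3 - 49*3364) - 2800 = (3 - 164836) - 2800 = -164833 - 2800 = -167633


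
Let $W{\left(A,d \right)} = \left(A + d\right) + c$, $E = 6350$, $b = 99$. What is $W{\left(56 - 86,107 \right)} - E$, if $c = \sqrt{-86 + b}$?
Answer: $-6273 + \sqrt{13} \approx -6269.4$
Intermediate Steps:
$c = \sqrt{13}$ ($c = \sqrt{-86 + 99} = \sqrt{13} \approx 3.6056$)
$W{\left(A,d \right)} = A + d + \sqrt{13}$ ($W{\left(A,d \right)} = \left(A + d\right) + \sqrt{13} = A + d + \sqrt{13}$)
$W{\left(56 - 86,107 \right)} - E = \left(\left(56 - 86\right) + 107 + \sqrt{13}\right) - 6350 = \left(-30 + 107 + \sqrt{13}\right) - 6350 = \left(77 + \sqrt{13}\right) - 6350 = -6273 + \sqrt{13}$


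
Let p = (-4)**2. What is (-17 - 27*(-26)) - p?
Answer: 669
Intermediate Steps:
p = 16
(-17 - 27*(-26)) - p = (-17 - 27*(-26)) - 1*16 = (-17 + 702) - 16 = 685 - 16 = 669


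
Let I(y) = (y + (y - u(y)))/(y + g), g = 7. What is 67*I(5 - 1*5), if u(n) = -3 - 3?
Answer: 402/7 ≈ 57.429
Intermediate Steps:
u(n) = -6
I(y) = (6 + 2*y)/(7 + y) (I(y) = (y + (y - 1*(-6)))/(y + 7) = (y + (y + 6))/(7 + y) = (y + (6 + y))/(7 + y) = (6 + 2*y)/(7 + y))
67*I(5 - 1*5) = 67*(2*(3 + (5 - 1*5))/(7 + (5 - 1*5))) = 67*(2*(3 + (5 - 5))/(7 + (5 - 5))) = 67*(2*(3 + 0)/(7 + 0)) = 67*(2*3/7) = 67*(2*(⅐)*3) = 67*(6/7) = 402/7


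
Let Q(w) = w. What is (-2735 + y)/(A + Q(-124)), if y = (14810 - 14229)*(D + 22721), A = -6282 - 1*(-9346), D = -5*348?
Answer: 6093613/1470 ≈ 4145.3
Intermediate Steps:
D = -1740
A = 3064 (A = -6282 + 9346 = 3064)
y = 12189961 (y = (14810 - 14229)*(-1740 + 22721) = 581*20981 = 12189961)
(-2735 + y)/(A + Q(-124)) = (-2735 + 12189961)/(3064 - 124) = 12187226/2940 = 12187226*(1/2940) = 6093613/1470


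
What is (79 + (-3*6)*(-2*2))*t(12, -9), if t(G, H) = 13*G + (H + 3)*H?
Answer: 31710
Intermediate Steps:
t(G, H) = 13*G + H*(3 + H) (t(G, H) = 13*G + (3 + H)*H = 13*G + H*(3 + H))
(79 + (-3*6)*(-2*2))*t(12, -9) = (79 + (-3*6)*(-2*2))*((-9)² + 3*(-9) + 13*12) = (79 - 18*(-4))*(81 - 27 + 156) = (79 + 72)*210 = 151*210 = 31710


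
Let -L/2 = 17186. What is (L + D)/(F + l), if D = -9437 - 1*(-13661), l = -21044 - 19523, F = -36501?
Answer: 7537/19267 ≈ 0.39119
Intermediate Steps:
L = -34372 (L = -2*17186 = -34372)
l = -40567
D = 4224 (D = -9437 + 13661 = 4224)
(L + D)/(F + l) = (-34372 + 4224)/(-36501 - 40567) = -30148/(-77068) = -30148*(-1/77068) = 7537/19267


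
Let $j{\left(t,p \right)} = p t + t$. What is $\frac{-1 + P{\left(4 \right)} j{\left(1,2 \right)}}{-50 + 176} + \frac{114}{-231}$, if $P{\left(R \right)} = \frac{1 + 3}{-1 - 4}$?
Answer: $- \frac{3607}{6930} \approx -0.52049$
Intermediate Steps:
$P{\left(R \right)} = - \frac{4}{5}$ ($P{\left(R \right)} = \frac{4}{-5} = 4 \left(- \frac{1}{5}\right) = - \frac{4}{5}$)
$j{\left(t,p \right)} = t + p t$
$\frac{-1 + P{\left(4 \right)} j{\left(1,2 \right)}}{-50 + 176} + \frac{114}{-231} = \frac{-1 - \frac{4 \cdot 1 \left(1 + 2\right)}{5}}{-50 + 176} + \frac{114}{-231} = \frac{-1 - \frac{4 \cdot 1 \cdot 3}{5}}{126} + 114 \left(- \frac{1}{231}\right) = \left(-1 - \frac{12}{5}\right) \frac{1}{126} - \frac{38}{77} = \left(- \frac{17}{5}\right) \frac{1}{126} - \frac{38}{77} = - \frac{17}{630} - \frac{38}{77} = - \frac{3607}{6930}$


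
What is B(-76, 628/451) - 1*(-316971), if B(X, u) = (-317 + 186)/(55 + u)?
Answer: 8061464362/25433 ≈ 3.1697e+5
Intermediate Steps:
B(X, u) = -131/(55 + u)
B(-76, 628/451) - 1*(-316971) = -131/(55 + 628/451) - 1*(-316971) = -131/(55 + 628*(1/451)) + 316971 = -131/(55 + 628/451) + 316971 = -131/25433/451 + 316971 = -131*451/25433 + 316971 = -59081/25433 + 316971 = 8061464362/25433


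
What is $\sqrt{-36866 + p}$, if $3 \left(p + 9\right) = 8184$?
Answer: $i \sqrt{34147} \approx 184.79 i$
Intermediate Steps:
$p = 2719$ ($p = -9 + \frac{1}{3} \cdot 8184 = -9 + 2728 = 2719$)
$\sqrt{-36866 + p} = \sqrt{-36866 + 2719} = \sqrt{-34147} = i \sqrt{34147}$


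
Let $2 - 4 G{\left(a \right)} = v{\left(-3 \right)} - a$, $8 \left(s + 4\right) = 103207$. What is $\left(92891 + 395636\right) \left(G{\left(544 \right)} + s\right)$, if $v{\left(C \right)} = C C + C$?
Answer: $\frac{50931382385}{8} \approx 6.3664 \cdot 10^{9}$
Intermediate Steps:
$s = \frac{103175}{8}$ ($s = -4 + \frac{1}{8} \cdot 103207 = -4 + \frac{103207}{8} = \frac{103175}{8} \approx 12897.0$)
$v{\left(C \right)} = C + C^{2}$ ($v{\left(C \right)} = C^{2} + C = C + C^{2}$)
$G{\left(a \right)} = -1 + \frac{a}{4}$ ($G{\left(a \right)} = \frac{1}{2} - \frac{- 3 \left(1 - 3\right) - a}{4} = \frac{1}{2} - \frac{\left(-3\right) \left(-2\right) - a}{4} = \frac{1}{2} - \frac{6 - a}{4} = \frac{1}{2} + \left(- \frac{3}{2} + \frac{a}{4}\right) = -1 + \frac{a}{4}$)
$\left(92891 + 395636\right) \left(G{\left(544 \right)} + s\right) = \left(92891 + 395636\right) \left(\left(-1 + \frac{1}{4} \cdot 544\right) + \frac{103175}{8}\right) = 488527 \left(\left(-1 + 136\right) + \frac{103175}{8}\right) = 488527 \left(135 + \frac{103175}{8}\right) = 488527 \cdot \frac{104255}{8} = \frac{50931382385}{8}$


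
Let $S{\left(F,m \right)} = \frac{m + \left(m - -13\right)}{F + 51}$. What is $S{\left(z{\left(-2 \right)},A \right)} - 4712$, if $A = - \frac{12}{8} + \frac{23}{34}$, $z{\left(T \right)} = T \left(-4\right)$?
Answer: $- \frac{4725943}{1003} \approx -4711.8$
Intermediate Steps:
$z{\left(T \right)} = - 4 T$
$A = - \frac{14}{17}$ ($A = \left(-12\right) \frac{1}{8} + 23 \cdot \frac{1}{34} = - \frac{3}{2} + \frac{23}{34} = - \frac{14}{17} \approx -0.82353$)
$S{\left(F,m \right)} = \frac{13 + 2 m}{51 + F}$ ($S{\left(F,m \right)} = \frac{m + \left(m + 13\right)}{51 + F} = \frac{m + \left(13 + m\right)}{51 + F} = \frac{13 + 2 m}{51 + F}$)
$S{\left(z{\left(-2 \right)},A \right)} - 4712 = \frac{13 + 2 \left(- \frac{14}{17}\right)}{51 - -8} - 4712 = \frac{13 - \frac{28}{17}}{51 + 8} - 4712 = \frac{1}{59} \cdot \frac{193}{17} - 4712 = \frac{193}{1003} - 4712 = - \frac{4725943}{1003}$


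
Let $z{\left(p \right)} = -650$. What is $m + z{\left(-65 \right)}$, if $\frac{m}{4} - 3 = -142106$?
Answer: $-569062$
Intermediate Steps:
$m = -568412$ ($m = 12 + 4 \left(-142106\right) = 12 - 568424 = -568412$)
$m + z{\left(-65 \right)} = -568412 - 650 = -569062$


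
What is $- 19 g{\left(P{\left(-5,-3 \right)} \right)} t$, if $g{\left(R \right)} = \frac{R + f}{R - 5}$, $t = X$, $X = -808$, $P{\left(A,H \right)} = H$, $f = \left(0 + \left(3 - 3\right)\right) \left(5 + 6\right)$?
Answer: $5757$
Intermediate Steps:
$f = 0$ ($f = \left(0 + \left(3 - 3\right)\right) 11 = \left(0 + 0\right) 11 = 0 \cdot 11 = 0$)
$t = -808$
$g{\left(R \right)} = \frac{R}{-5 + R}$ ($g{\left(R \right)} = \frac{R + 0}{R - 5} = \frac{R}{-5 + R}$)
$- 19 g{\left(P{\left(-5,-3 \right)} \right)} t = - 19 \left(- \frac{3}{-5 - 3}\right) \left(-808\right) = - 19 \left(- \frac{3}{-8}\right) \left(-808\right) = - 19 \left(\left(-3\right) \left(- \frac{1}{8}\right)\right) \left(-808\right) = \left(-19\right) \frac{3}{8} \left(-808\right) = \left(- \frac{57}{8}\right) \left(-808\right) = 5757$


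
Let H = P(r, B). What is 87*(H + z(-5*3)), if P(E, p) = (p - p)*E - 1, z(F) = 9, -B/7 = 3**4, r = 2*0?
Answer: 696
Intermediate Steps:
r = 0
B = -567 (B = -7*3**4 = -7*81 = -567)
P(E, p) = -1 (P(E, p) = 0*E - 1 = 0 - 1 = -1)
H = -1
87*(H + z(-5*3)) = 87*(-1 + 9) = 87*8 = 696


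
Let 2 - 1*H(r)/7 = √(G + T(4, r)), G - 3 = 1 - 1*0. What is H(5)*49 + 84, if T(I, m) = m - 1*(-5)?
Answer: 770 - 343*√14 ≈ -513.39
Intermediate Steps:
T(I, m) = 5 + m (T(I, m) = m + 5 = 5 + m)
G = 4 (G = 3 + (1 - 1*0) = 3 + (1 + 0) = 3 + 1 = 4)
H(r) = 14 - 7*√(9 + r) (H(r) = 14 - 7*√(4 + (5 + r)) = 14 - 7*√(9 + r))
H(5)*49 + 84 = (14 - 7*√(9 + 5))*49 + 84 = (14 - 7*√14)*49 + 84 = (686 - 343*√14) + 84 = 770 - 343*√14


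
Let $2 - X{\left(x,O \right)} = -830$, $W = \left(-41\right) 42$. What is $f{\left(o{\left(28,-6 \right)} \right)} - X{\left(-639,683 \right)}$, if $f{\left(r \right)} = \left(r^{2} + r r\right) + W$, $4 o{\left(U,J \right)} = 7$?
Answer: $- \frac{20383}{8} \approx -2547.9$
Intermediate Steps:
$W = -1722$
$X{\left(x,O \right)} = 832$ ($X{\left(x,O \right)} = 2 - -830 = 2 + 830 = 832$)
$o{\left(U,J \right)} = \frac{7}{4}$ ($o{\left(U,J \right)} = \frac{1}{4} \cdot 7 = \frac{7}{4}$)
$f{\left(r \right)} = -1722 + 2 r^{2}$ ($f{\left(r \right)} = \left(r^{2} + r r\right) - 1722 = \left(r^{2} + r^{2}\right) - 1722 = 2 r^{2} - 1722 = -1722 + 2 r^{2}$)
$f{\left(o{\left(28,-6 \right)} \right)} - X{\left(-639,683 \right)} = \left(-1722 + 2 \left(\frac{7}{4}\right)^{2}\right) - 832 = \left(-1722 + 2 \cdot \frac{49}{16}\right) - 832 = \left(-1722 + \frac{49}{8}\right) - 832 = - \frac{13727}{8} - 832 = - \frac{20383}{8}$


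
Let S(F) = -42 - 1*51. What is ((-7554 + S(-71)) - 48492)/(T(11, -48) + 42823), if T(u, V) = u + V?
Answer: -18713/14262 ≈ -1.3121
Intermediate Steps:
S(F) = -93 (S(F) = -42 - 51 = -93)
T(u, V) = V + u
((-7554 + S(-71)) - 48492)/(T(11, -48) + 42823) = ((-7554 - 93) - 48492)/((-48 + 11) + 42823) = (-7647 - 48492)/(-37 + 42823) = -56139/42786 = -56139*1/42786 = -18713/14262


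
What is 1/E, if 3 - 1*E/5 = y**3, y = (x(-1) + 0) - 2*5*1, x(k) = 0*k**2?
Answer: 1/5015 ≈ 0.00019940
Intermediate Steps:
x(k) = 0
y = -10 (y = (0 + 0) - 2*5*1 = 0 - 10*1 = 0 - 10 = -10)
E = 5015 (E = 15 - 5*(-10)**3 = 15 - 5*(-1000) = 15 + 5000 = 5015)
1/E = 1/5015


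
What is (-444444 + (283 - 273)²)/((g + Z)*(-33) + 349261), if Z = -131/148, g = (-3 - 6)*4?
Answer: -65762912/51870775 ≈ -1.2678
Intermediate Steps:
g = -36 (g = -9*4 = -36)
Z = -131/148 (Z = -131*1/148 = -131/148 ≈ -0.88513)
(-444444 + (283 - 273)²)/((g + Z)*(-33) + 349261) = (-444444 + (283 - 273)²)/((-36 - 131/148)*(-33) + 349261) = (-444444 + 10²)/(-5459/148*(-33) + 349261) = (-444444 + 100)/(180147/148 + 349261) = -444344/51870775/148 = -444344*148/51870775 = -65762912/51870775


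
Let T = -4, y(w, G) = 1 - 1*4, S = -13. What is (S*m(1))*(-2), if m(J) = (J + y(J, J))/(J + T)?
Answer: 52/3 ≈ 17.333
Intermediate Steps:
y(w, G) = -3 (y(w, G) = 1 - 4 = -3)
m(J) = (-3 + J)/(-4 + J) (m(J) = (J - 3)/(J - 4) = (-3 + J)/(-4 + J))
(S*m(1))*(-2) = -13*(-3 + 1)/(-4 + 1)*(-2) = -13*(-2)/(-3)*(-2) = -(-13)*(-2)/3*(-2) = -13*⅔*(-2) = -26/3*(-2) = 52/3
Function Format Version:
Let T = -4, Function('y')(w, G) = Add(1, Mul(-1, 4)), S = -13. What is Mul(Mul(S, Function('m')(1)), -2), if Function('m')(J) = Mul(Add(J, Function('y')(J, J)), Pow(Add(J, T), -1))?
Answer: Rational(52, 3) ≈ 17.333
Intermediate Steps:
Function('y')(w, G) = -3 (Function('y')(w, G) = Add(1, -4) = -3)
Function('m')(J) = Mul(Pow(Add(-4, J), -1), Add(-3, J)) (Function('m')(J) = Mul(Add(J, -3), Pow(Add(J, -4), -1)) = Mul(Add(-3, J), Pow(Add(-4, J), -1)) = Mul(Pow(Add(-4, J), -1), Add(-3, J)))
Mul(Mul(S, Function('m')(1)), -2) = Mul(Mul(-13, Mul(Pow(Add(-4, 1), -1), Add(-3, 1))), -2) = Mul(Mul(-13, Mul(Pow(-3, -1), -2)), -2) = Mul(Mul(-13, Mul(Rational(-1, 3), -2)), -2) = Mul(Mul(-13, Rational(2, 3)), -2) = Mul(Rational(-26, 3), -2) = Rational(52, 3)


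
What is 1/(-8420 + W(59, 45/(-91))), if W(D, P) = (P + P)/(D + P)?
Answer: -2662/22414085 ≈ -0.00011876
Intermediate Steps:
W(D, P) = 2*P/(D + P) (W(D, P) = (2*P)/(D + P) = 2*P/(D + P))
1/(-8420 + W(59, 45/(-91))) = 1/(-8420 + 2*(45/(-91))/(59 + 45/(-91))) = 1/(-8420 + 2*(45*(-1/91))/(59 + 45*(-1/91))) = 1/(-8420 + 2*(-45/91)/(59 - 45/91)) = 1/(-8420 + 2*(-45/91)/(5324/91)) = 1/(-8420 + 2*(-45/91)*(91/5324)) = 1/(-8420 - 45/2662) = 1/(-22414085/2662) = -2662/22414085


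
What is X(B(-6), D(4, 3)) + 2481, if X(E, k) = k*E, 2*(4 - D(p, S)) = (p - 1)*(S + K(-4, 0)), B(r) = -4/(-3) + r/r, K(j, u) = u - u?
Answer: 14879/6 ≈ 2479.8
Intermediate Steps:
K(j, u) = 0
B(r) = 7/3 (B(r) = -4*(-⅓) + 1 = 4/3 + 1 = 7/3)
D(p, S) = 4 - S*(-1 + p)/2 (D(p, S) = 4 - (p - 1)*(S + 0)/2 = 4 - (-1 + p)*S/2 = 4 - S*(-1 + p)/2)
X(E, k) = E*k
X(B(-6), D(4, 3)) + 2481 = 7*(4 + (½)*3 - ½*3*4)/3 + 2481 = 7*(4 + 3/2 - 6)/3 + 2481 = (7/3)*(-½) + 2481 = -7/6 + 2481 = 14879/6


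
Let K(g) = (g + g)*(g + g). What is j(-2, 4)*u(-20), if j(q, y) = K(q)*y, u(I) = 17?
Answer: 1088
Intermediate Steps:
K(g) = 4*g² (K(g) = (2*g)*(2*g) = 4*g²)
j(q, y) = 4*y*q² (j(q, y) = (4*q²)*y = 4*y*q²)
j(-2, 4)*u(-20) = (4*4*(-2)²)*17 = (4*4*4)*17 = 64*17 = 1088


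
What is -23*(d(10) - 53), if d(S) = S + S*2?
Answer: 529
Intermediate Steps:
d(S) = 3*S (d(S) = S + 2*S = 3*S)
-23*(d(10) - 53) = -23*(3*10 - 53) = -23*(30 - 53) = -23*(-23) = 529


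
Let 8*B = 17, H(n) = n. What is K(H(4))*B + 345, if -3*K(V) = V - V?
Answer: 345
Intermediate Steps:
K(V) = 0 (K(V) = -(V - V)/3 = -1/3*0 = 0)
B = 17/8 (B = (1/8)*17 = 17/8 ≈ 2.1250)
K(H(4))*B + 345 = 0*(17/8) + 345 = 0 + 345 = 345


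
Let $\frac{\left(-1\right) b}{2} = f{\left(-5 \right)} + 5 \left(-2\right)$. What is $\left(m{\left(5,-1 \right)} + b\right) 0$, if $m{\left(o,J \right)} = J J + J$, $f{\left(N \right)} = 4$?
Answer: $0$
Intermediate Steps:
$m{\left(o,J \right)} = J + J^{2}$ ($m{\left(o,J \right)} = J^{2} + J = J + J^{2}$)
$b = 12$ ($b = - 2 \left(4 + 5 \left(-2\right)\right) = - 2 \left(4 - 10\right) = \left(-2\right) \left(-6\right) = 12$)
$\left(m{\left(5,-1 \right)} + b\right) 0 = \left(- (1 - 1) + 12\right) 0 = \left(\left(-1\right) 0 + 12\right) 0 = \left(0 + 12\right) 0 = 12 \cdot 0 = 0$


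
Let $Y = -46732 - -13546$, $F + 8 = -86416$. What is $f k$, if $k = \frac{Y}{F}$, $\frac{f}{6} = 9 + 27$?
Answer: $\frac{298674}{3601} \approx 82.942$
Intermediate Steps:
$f = 216$ ($f = 6 \left(9 + 27\right) = 6 \cdot 36 = 216$)
$F = -86424$ ($F = -8 - 86416 = -86424$)
$Y = -33186$ ($Y = -46732 + 13546 = -33186$)
$k = \frac{5531}{14404}$ ($k = - \frac{33186}{-86424} = \left(-33186\right) \left(- \frac{1}{86424}\right) = \frac{5531}{14404} \approx 0.38399$)
$f k = 216 \cdot \frac{5531}{14404} = \frac{298674}{3601}$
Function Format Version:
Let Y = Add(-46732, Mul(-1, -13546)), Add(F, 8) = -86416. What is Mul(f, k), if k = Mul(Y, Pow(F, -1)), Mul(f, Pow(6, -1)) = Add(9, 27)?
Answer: Rational(298674, 3601) ≈ 82.942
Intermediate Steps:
f = 216 (f = Mul(6, Add(9, 27)) = Mul(6, 36) = 216)
F = -86424 (F = Add(-8, -86416) = -86424)
Y = -33186 (Y = Add(-46732, 13546) = -33186)
k = Rational(5531, 14404) (k = Mul(-33186, Pow(-86424, -1)) = Mul(-33186, Rational(-1, 86424)) = Rational(5531, 14404) ≈ 0.38399)
Mul(f, k) = Mul(216, Rational(5531, 14404)) = Rational(298674, 3601)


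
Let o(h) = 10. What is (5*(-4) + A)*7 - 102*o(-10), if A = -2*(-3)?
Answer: -1118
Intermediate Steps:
A = 6
(5*(-4) + A)*7 - 102*o(-10) = (5*(-4) + 6)*7 - 102*10 = (-20 + 6)*7 - 1020 = -14*7 - 1020 = -98 - 1020 = -1118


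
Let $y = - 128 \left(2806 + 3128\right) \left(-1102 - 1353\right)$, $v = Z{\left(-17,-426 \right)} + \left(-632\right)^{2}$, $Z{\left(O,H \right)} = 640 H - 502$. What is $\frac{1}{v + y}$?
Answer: $\frac{1}{1864826442} \approx 5.3624 \cdot 10^{-10}$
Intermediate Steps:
$Z{\left(O,H \right)} = -502 + 640 H$
$v = 126282$ ($v = \left(-502 + 640 \left(-426\right)\right) + \left(-632\right)^{2} = \left(-502 - 272640\right) + 399424 = -273142 + 399424 = 126282$)
$y = 1864700160$ ($y = - 128 \cdot 5934 \left(-2455\right) = \left(-128\right) \left(-14567970\right) = 1864700160$)
$\frac{1}{v + y} = \frac{1}{126282 + 1864700160} = \frac{1}{1864826442}$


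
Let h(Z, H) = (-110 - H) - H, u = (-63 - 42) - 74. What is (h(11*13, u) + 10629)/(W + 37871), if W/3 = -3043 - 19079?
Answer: -10877/28495 ≈ -0.38172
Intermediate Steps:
W = -66366 (W = 3*(-3043 - 19079) = 3*(-22122) = -66366)
u = -179 (u = -105 - 74 = -179)
h(Z, H) = -110 - 2*H
(h(11*13, u) + 10629)/(W + 37871) = ((-110 - 2*(-179)) + 10629)/(-66366 + 37871) = ((-110 + 358) + 10629)/(-28495) = (248 + 10629)*(-1/28495) = 10877*(-1/28495) = -10877/28495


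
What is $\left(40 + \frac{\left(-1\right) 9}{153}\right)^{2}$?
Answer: $\frac{461041}{289} \approx 1595.3$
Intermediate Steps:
$\left(40 + \frac{\left(-1\right) 9}{153}\right)^{2} = \left(40 - \frac{1}{17}\right)^{2} = \left(\frac{679}{17}\right)^{2} = \frac{461041}{289}$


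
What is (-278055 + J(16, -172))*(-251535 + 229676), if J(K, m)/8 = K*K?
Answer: 6033237013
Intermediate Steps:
J(K, m) = 8*K² (J(K, m) = 8*(K*K) = 8*K²)
(-278055 + J(16, -172))*(-251535 + 229676) = (-278055 + 8*16²)*(-251535 + 229676) = (-278055 + 8*256)*(-21859) = (-278055 + 2048)*(-21859) = -276007*(-21859) = 6033237013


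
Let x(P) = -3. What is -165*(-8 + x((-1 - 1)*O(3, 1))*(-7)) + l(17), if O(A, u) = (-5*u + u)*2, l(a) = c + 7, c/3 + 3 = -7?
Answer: -2168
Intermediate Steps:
c = -30 (c = -9 + 3*(-7) = -9 - 21 = -30)
l(a) = -23 (l(a) = -30 + 7 = -23)
O(A, u) = -8*u (O(A, u) = -4*u*2 = -8*u)
-165*(-8 + x((-1 - 1)*O(3, 1))*(-7)) + l(17) = -165*(-8 - 3*(-7)) - 23 = -165*(-8 + 21) - 23 = -165*13 - 23 = -2145 - 23 = -2168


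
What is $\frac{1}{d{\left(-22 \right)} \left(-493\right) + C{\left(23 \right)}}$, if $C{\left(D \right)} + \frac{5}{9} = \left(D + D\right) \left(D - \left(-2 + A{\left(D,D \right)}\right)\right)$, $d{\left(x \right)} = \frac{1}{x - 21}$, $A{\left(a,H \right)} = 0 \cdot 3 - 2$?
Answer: $\frac{387}{484876} \approx 0.00079814$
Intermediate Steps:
$A{\left(a,H \right)} = -2$ ($A{\left(a,H \right)} = 0 - 2 = -2$)
$d{\left(x \right)} = \frac{1}{-21 + x}$
$C{\left(D \right)} = - \frac{5}{9} + 2 D \left(4 + D\right)$ ($C{\left(D \right)} = - \frac{5}{9} + \left(D + D\right) \left(D + \left(2 - -2\right)\right) = - \frac{5}{9} + 2 D \left(D + \left(2 + 2\right)\right) = - \frac{5}{9} + 2 D \left(D + 4\right) = - \frac{5}{9} + 2 D \left(4 + D\right)$)
$\frac{1}{d{\left(-22 \right)} \left(-493\right) + C{\left(23 \right)}} = \frac{1}{\frac{1}{-21 - 22} \left(-493\right) + \left(- \frac{5}{9} + 2 \cdot 23^{2} + 8 \cdot 23\right)} = \frac{1}{\frac{1}{-43} \left(-493\right) + \left(- \frac{5}{9} + 2 \cdot 529 + 184\right)} = \frac{1}{\left(- \frac{1}{43}\right) \left(-493\right) + \left(- \frac{5}{9} + 1058 + 184\right)} = \frac{1}{\frac{493}{43} + \frac{11173}{9}} = \frac{1}{\frac{484876}{387}} = \frac{387}{484876}$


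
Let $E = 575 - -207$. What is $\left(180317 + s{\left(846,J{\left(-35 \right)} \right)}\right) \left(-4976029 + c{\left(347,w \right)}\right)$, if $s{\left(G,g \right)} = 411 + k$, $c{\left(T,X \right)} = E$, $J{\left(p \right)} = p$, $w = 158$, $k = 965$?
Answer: $-903967553171$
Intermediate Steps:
$E = 782$ ($E = 575 + 207 = 782$)
$c{\left(T,X \right)} = 782$
$s{\left(G,g \right)} = 1376$ ($s{\left(G,g \right)} = 411 + 965 = 1376$)
$\left(180317 + s{\left(846,J{\left(-35 \right)} \right)}\right) \left(-4976029 + c{\left(347,w \right)}\right) = \left(180317 + 1376\right) \left(-4976029 + 782\right) = 181693 \left(-4975247\right) = -903967553171$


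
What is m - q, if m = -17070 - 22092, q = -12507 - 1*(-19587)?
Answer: -46242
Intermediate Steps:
q = 7080 (q = -12507 + 19587 = 7080)
m = -39162
m - q = -39162 - 1*7080 = -39162 - 7080 = -46242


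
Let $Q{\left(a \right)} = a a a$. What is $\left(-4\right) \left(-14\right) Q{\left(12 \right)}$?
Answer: $96768$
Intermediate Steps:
$Q{\left(a \right)} = a^{3}$ ($Q{\left(a \right)} = a^{2} a = a^{3}$)
$\left(-4\right) \left(-14\right) Q{\left(12 \right)} = \left(-4\right) \left(-14\right) 12^{3} = 56 \cdot 1728 = 96768$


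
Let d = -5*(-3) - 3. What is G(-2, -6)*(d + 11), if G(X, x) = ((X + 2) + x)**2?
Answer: 828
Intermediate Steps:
G(X, x) = (2 + X + x)**2 (G(X, x) = ((2 + X) + x)**2 = (2 + X + x)**2)
d = 12 (d = 15 - 3 = 12)
G(-2, -6)*(d + 11) = (2 - 2 - 6)**2*(12 + 11) = (-6)**2*23 = 36*23 = 828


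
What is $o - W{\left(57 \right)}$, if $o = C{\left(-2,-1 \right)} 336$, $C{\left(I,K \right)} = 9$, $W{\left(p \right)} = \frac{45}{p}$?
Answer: $\frac{57441}{19} \approx 3023.2$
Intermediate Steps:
$o = 3024$ ($o = 9 \cdot 336 = 3024$)
$o - W{\left(57 \right)} = 3024 - \frac{45}{57} = 3024 - 45 \cdot \frac{1}{57} = 3024 - \frac{15}{19} = \frac{57441}{19}$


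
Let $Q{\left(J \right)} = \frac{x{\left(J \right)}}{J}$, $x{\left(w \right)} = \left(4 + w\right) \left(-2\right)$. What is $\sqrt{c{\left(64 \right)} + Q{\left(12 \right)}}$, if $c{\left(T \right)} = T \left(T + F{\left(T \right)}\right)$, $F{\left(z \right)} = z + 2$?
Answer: $\frac{2 \sqrt{18714}}{3} \approx 91.199$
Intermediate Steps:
$x{\left(w \right)} = -8 - 2 w$
$Q{\left(J \right)} = \frac{-8 - 2 J}{J}$
$F{\left(z \right)} = 2 + z$
$c{\left(T \right)} = T \left(2 + 2 T\right)$ ($c{\left(T \right)} = T \left(T + \left(2 + T\right)\right) = T \left(2 + 2 T\right)$)
$\sqrt{c{\left(64 \right)} + Q{\left(12 \right)}} = \sqrt{2 \cdot 64 \left(1 + 64\right) - \left(2 + \frac{8}{12}\right)} = \sqrt{2 \cdot 64 \cdot 65 - \frac{8}{3}} = \sqrt{8320 - \frac{8}{3}} = \sqrt{\frac{24952}{3}} = \frac{2 \sqrt{18714}}{3}$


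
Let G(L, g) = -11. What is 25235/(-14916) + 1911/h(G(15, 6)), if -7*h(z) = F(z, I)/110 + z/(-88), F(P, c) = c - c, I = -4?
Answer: -1596275891/14916 ≈ -1.0702e+5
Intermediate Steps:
F(P, c) = 0
h(z) = z/616 (h(z) = -(0/110 + z/(-88))/7 = -(0*(1/110) + z*(-1/88))/7 = -(0 - z/88)/7 = -(-1)*z/616 = z/616)
25235/(-14916) + 1911/h(G(15, 6)) = 25235/(-14916) + 1911/(((1/616)*(-11))) = 25235*(-1/14916) + 1911/(-1/56) = -25235/14916 + 1911*(-56) = -25235/14916 - 107016 = -1596275891/14916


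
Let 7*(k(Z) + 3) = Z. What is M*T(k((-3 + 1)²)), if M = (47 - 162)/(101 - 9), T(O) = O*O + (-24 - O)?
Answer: 960/49 ≈ 19.592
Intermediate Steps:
k(Z) = -3 + Z/7
T(O) = -24 + O² - O (T(O) = O² + (-24 - O) = -24 + O² - O)
M = -5/4 (M = -115/92 = -115*1/92 = -5/4 ≈ -1.2500)
M*T(k((-3 + 1)²)) = -5*(-24 + (-3 + (-3 + 1)²/7)² - (-3 + (-3 + 1)²/7))/4 = -5*(-24 + (-3 + (⅐)*(-2)²)² - (-3 + (⅐)*(-2)²))/4 = -5*(-24 + (-3 + (⅐)*4)² - (-3 + (⅐)*4))/4 = -5*(-24 + (-3 + 4/7)² - (-3 + 4/7))/4 = -5*(-24 + (-17/7)² - 1*(-17/7))/4 = -5*(-24 + 289/49 + 17/7)/4 = -5/4*(-768/49) = 960/49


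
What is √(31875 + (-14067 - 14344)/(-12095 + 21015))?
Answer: √633981393470/4460 ≈ 178.53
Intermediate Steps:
√(31875 + (-14067 - 14344)/(-12095 + 21015)) = √(31875 - 28411/8920) = √(284296589/8920) = √633981393470/4460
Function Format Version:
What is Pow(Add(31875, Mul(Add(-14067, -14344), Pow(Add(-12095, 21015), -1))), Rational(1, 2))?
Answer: Mul(Rational(1, 4460), Pow(633981393470, Rational(1, 2))) ≈ 178.53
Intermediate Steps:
Pow(Add(31875, Mul(Add(-14067, -14344), Pow(Add(-12095, 21015), -1))), Rational(1, 2)) = Pow(Add(31875, Mul(-28411, Pow(8920, -1))), Rational(1, 2)) = Pow(Add(31875, Mul(-28411, Rational(1, 8920))), Rational(1, 2)) = Pow(Add(31875, Rational(-28411, 8920)), Rational(1, 2)) = Pow(Rational(284296589, 8920), Rational(1, 2)) = Mul(Rational(1, 4460), Pow(633981393470, Rational(1, 2)))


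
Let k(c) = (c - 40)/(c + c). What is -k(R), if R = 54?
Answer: -7/54 ≈ -0.12963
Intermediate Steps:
k(c) = (-40 + c)/(2*c) (k(c) = (-40 + c)/((2*c)) = (-40 + c)*(1/(2*c)) = (-40 + c)/(2*c))
-k(R) = -(-40 + 54)/(2*54) = -14/(2*54) = -1*7/54 = -7/54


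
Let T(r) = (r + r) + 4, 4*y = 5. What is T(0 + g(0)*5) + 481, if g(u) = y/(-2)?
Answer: 1915/4 ≈ 478.75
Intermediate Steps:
y = 5/4 (y = (¼)*5 = 5/4 ≈ 1.2500)
g(u) = -5/8 (g(u) = (5/4)/(-2) = (5/4)*(-½) = -5/8)
T(r) = 4 + 2*r (T(r) = 2*r + 4 = 4 + 2*r)
T(0 + g(0)*5) + 481 = (4 + 2*(0 - 5/8*5)) + 481 = (4 + 2*(0 - 25/8)) + 481 = (4 + 2*(-25/8)) + 481 = (4 - 25/4) + 481 = -9/4 + 481 = 1915/4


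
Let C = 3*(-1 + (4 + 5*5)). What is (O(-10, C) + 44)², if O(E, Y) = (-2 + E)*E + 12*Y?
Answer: 1373584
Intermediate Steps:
C = 84 (C = 3*(-1 + (4 + 25)) = 3*(-1 + 29) = 3*28 = 84)
O(E, Y) = 12*Y + E*(-2 + E) (O(E, Y) = E*(-2 + E) + 12*Y = 12*Y + E*(-2 + E))
(O(-10, C) + 44)² = (((-10)² - 2*(-10) + 12*84) + 44)² = ((100 + 20 + 1008) + 44)² = (1128 + 44)² = 1172² = 1373584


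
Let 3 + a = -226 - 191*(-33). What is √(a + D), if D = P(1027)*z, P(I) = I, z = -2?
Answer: 2*√1005 ≈ 63.403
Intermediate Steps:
a = 6074 (a = -3 + (-226 - 191*(-33)) = -3 + (-226 + 6303) = -3 + 6077 = 6074)
D = -2054 (D = 1027*(-2) = -2054)
√(a + D) = √(6074 - 2054) = √4020 = 2*√1005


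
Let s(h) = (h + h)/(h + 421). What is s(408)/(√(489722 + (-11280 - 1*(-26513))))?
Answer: 816*√504955/418607695 ≈ 0.0013852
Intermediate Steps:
s(h) = 2*h/(421 + h) (s(h) = (2*h)/(421 + h) = 2*h/(421 + h))
s(408)/(√(489722 + (-11280 - 1*(-26513)))) = (2*408/(421 + 408))/(√(489722 + (-11280 - 1*(-26513)))) = (2*408/829)/(√(489722 + (-11280 + 26513))) = (2*408*(1/829))/(√(489722 + 15233)) = 816/(829*(√504955)) = 816*(√504955/504955)/829 = 816*√504955/418607695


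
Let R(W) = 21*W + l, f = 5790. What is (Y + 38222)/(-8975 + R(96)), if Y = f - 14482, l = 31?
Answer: -14765/3464 ≈ -4.2624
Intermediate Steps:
R(W) = 31 + 21*W (R(W) = 21*W + 31 = 31 + 21*W)
Y = -8692 (Y = 5790 - 14482 = -8692)
(Y + 38222)/(-8975 + R(96)) = (-8692 + 38222)/(-8975 + (31 + 21*96)) = 29530/(-8975 + (31 + 2016)) = 29530/(-8975 + 2047) = 29530/(-6928) = 29530*(-1/6928) = -14765/3464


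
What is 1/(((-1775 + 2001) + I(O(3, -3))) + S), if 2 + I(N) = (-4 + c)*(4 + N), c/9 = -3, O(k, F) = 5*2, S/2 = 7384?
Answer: 1/14558 ≈ 6.8691e-5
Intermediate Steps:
S = 14768 (S = 2*7384 = 14768)
O(k, F) = 10
c = -27 (c = 9*(-3) = -27)
I(N) = -126 - 31*N (I(N) = -2 + (-4 - 27)*(4 + N) = -2 - 31*(4 + N) = -2 + (-124 - 31*N) = -126 - 31*N)
1/(((-1775 + 2001) + I(O(3, -3))) + S) = 1/(((-1775 + 2001) + (-126 - 31*10)) + 14768) = 1/((226 + (-126 - 310)) + 14768) = 1/((226 - 436) + 14768) = 1/(-210 + 14768) = 1/14558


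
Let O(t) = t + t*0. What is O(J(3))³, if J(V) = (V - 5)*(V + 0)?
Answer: -216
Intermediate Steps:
J(V) = V*(-5 + V) (J(V) = (-5 + V)*V = V*(-5 + V))
O(t) = t (O(t) = t + 0 = t)
O(J(3))³ = (3*(-5 + 3))³ = (3*(-2))³ = (-6)³ = -216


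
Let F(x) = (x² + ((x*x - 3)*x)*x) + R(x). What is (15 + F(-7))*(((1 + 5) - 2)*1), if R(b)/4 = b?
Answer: 9160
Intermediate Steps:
R(b) = 4*b
F(x) = x² + 4*x + x²*(-3 + x²) (F(x) = (x² + ((x*x - 3)*x)*x) + 4*x = (x² + ((x² - 3)*x)*x) + 4*x = (x² + ((-3 + x²)*x)*x) + 4*x = (x² + (x*(-3 + x²))*x) + 4*x = (x² + x²*(-3 + x²)) + 4*x = x² + 4*x + x²*(-3 + x²))
(15 + F(-7))*(((1 + 5) - 2)*1) = (15 - 7*(4 + (-7)³ - 2*(-7)))*(((1 + 5) - 2)*1) = (15 - 7*(4 - 343 + 14))*((6 - 2)*1) = (15 - 7*(-325))*(4*1) = (15 + 2275)*4 = 2290*4 = 9160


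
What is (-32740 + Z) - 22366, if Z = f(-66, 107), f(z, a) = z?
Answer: -55172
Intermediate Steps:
Z = -66
(-32740 + Z) - 22366 = (-32740 - 66) - 22366 = -32806 - 22366 = -55172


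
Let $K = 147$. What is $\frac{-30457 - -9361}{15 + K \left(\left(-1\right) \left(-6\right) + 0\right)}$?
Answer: $- \frac{7032}{299} \approx -23.518$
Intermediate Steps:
$\frac{-30457 - -9361}{15 + K \left(\left(-1\right) \left(-6\right) + 0\right)} = \frac{-30457 - -9361}{15 + 147 \left(\left(-1\right) \left(-6\right) + 0\right)} = \frac{-30457 + 9361}{15 + 147 \left(6 + 0\right)} = - \frac{21096}{15 + 147 \cdot 6} = - \frac{21096}{15 + 882} = - \frac{21096}{897} = \left(-21096\right) \frac{1}{897} = - \frac{7032}{299}$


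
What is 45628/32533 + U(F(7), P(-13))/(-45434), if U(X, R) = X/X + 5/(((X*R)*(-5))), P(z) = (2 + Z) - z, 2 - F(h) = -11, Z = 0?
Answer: 202120443119/144115171395 ≈ 1.4025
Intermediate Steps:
F(h) = 13 (F(h) = 2 - 1*(-11) = 2 + 11 = 13)
P(z) = 2 - z (P(z) = (2 + 0) - z = 2 - z)
U(X, R) = 1 - 1/(R*X) (U(X, R) = 1 + 5/(((R*X)*(-5))) = 1 + 5/((-5*R*X)) = 1 + 5*(-1/(5*R*X)) = 1 - 1/(R*X))
45628/32533 + U(F(7), P(-13))/(-45434) = 45628/32533 + (1 - 1/((2 - 1*(-13))*13))/(-45434) = 45628*(1/32533) + (1 - 1*1/13/(2 + 13))*(-1/45434) = 45628/32533 + (1 - 1*1/13/15)*(-1/45434) = 45628/32533 + (1 - 1*1/15*1/13)*(-1/45434) = 45628/32533 + (1 - 1/195)*(-1/45434) = 45628/32533 + (194/195)*(-1/45434) = 45628/32533 - 97/4429815 = 202120443119/144115171395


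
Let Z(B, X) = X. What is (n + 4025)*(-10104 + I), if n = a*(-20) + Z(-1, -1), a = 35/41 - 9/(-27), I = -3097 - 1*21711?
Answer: -17177821184/123 ≈ -1.3966e+8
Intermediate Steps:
I = -24808 (I = -3097 - 21711 = -24808)
a = 146/123 (a = 35*(1/41) - 9*(-1/27) = 35/41 + 1/3 = 146/123 ≈ 1.1870)
n = -3043/123 (n = (146/123)*(-20) - 1 = -2920/123 - 1 = -3043/123 ≈ -24.740)
(n + 4025)*(-10104 + I) = (-3043/123 + 4025)*(-10104 - 24808) = (492032/123)*(-34912) = -17177821184/123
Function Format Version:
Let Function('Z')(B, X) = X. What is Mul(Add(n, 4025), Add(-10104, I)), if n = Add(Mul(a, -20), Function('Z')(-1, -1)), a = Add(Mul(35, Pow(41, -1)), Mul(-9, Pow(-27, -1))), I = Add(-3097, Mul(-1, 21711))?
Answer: Rational(-17177821184, 123) ≈ -1.3966e+8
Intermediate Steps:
I = -24808 (I = Add(-3097, -21711) = -24808)
a = Rational(146, 123) (a = Add(Mul(35, Rational(1, 41)), Mul(-9, Rational(-1, 27))) = Add(Rational(35, 41), Rational(1, 3)) = Rational(146, 123) ≈ 1.1870)
n = Rational(-3043, 123) (n = Add(Mul(Rational(146, 123), -20), -1) = Add(Rational(-2920, 123), -1) = Rational(-3043, 123) ≈ -24.740)
Mul(Add(n, 4025), Add(-10104, I)) = Mul(Add(Rational(-3043, 123), 4025), Add(-10104, -24808)) = Mul(Rational(492032, 123), -34912) = Rational(-17177821184, 123)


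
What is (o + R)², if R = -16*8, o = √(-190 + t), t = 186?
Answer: 16380 - 512*I ≈ 16380.0 - 512.0*I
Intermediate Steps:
o = 2*I (o = √(-190 + 186) = √(-4) = 2*I ≈ 2.0*I)
R = -128
(o + R)² = (2*I - 128)² = (-128 + 2*I)²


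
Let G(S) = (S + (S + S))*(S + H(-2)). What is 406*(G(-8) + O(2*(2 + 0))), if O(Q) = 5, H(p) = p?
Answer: 99470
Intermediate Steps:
G(S) = 3*S*(-2 + S) (G(S) = (S + (S + S))*(S - 2) = (S + 2*S)*(-2 + S) = (3*S)*(-2 + S) = 3*S*(-2 + S))
406*(G(-8) + O(2*(2 + 0))) = 406*(3*(-8)*(-2 - 8) + 5) = 406*(3*(-8)*(-10) + 5) = 406*(240 + 5) = 406*245 = 99470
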